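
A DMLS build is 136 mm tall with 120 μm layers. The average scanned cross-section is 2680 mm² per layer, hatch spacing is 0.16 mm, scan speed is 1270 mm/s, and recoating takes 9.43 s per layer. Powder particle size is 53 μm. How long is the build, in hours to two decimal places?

Number of layers: 136 / 0.12 → 1134 (rounded up).
Scan path per layer = 2680 / 0.16 = 16750 mm.
Scan time per layer = 16750 / 1270 = 13.189 s.
Per-layer time = 13.189 + 9.43 = 22.619 s.
Build time = 1134 × 22.619 = 25649.946 s = 7.12 hours.

7.12 hours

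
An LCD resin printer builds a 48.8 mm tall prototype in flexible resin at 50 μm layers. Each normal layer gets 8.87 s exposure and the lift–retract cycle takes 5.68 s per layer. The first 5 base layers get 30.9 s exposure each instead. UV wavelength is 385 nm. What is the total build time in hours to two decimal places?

3.98 hours

Layers = ⌈48.8/0.05⌉ = 976.
Bottom layers: 5 × (30.9 + 5.68) → 182.9 s.
Normal layers = 971 × (8.87 + 5.68), so 14128.05 s.
Total = 182.9 + 14128.05 = 14310.95 s = 3.98 hours.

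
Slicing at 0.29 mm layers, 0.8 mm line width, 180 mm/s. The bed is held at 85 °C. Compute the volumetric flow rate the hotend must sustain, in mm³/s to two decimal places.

41.76

A: 0.29 × 0.8 → 0.232 mm².
Q = v·A = 180 × 0.232 = 41.76 mm³/s.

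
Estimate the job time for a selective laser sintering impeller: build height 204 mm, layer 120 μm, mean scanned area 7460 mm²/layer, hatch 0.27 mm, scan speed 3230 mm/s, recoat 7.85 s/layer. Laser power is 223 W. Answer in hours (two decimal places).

Layer count = ceil(204 / 0.12) = 1700.
Scan path per layer: 7460 / 0.27 → 27629.6 mm.
Laser time per layer: 27629.6 / 3230 → 8.5541 s.
Time per layer = 8.5541 + 7.85, so 16.4041 s.
Build time = 1700 × 16.4041 = 27886.97 s = 7.75 hours.

7.75 hours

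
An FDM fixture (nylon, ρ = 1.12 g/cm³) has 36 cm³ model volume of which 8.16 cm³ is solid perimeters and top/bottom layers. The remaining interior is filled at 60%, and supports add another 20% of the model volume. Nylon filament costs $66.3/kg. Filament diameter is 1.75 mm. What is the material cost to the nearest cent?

$2.38

Infill region = 36 − 8.16, so 27.84 cm³.
Deposited infill: 0.60 × 27.84 → 16.704 cm³.
Support: 0.20 × 36 → 7.2 cm³.
Total printed volume: 8.16 + 16.704 + 7.2 → 32.064 cm³.
Mass: 32.064 × 1.12 → 35.91168 g.
At $66.3/kg: 35.91168/1000 × 66.3 = $2.38.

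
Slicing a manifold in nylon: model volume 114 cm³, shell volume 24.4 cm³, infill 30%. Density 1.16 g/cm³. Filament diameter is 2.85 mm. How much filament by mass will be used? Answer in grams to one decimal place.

59.5 g

Infill region = 114 − 24.4, so 89.6 cm³.
Infill volume: 0.30 × 89.6 → 26.88 cm³.
Deposited volume = 24.4 + 26.88 = 51.28 cm³.
Mass = 51.28 × 1.16 = 59.4848 g.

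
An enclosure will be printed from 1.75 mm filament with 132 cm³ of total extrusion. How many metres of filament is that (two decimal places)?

Filament cross-section = π × (1.75/2)² = 2.4053 mm².
L = 132000 mm³ / 2.4053 mm² = 54878.81 mm, i.e. 54.88 m.

54.88 m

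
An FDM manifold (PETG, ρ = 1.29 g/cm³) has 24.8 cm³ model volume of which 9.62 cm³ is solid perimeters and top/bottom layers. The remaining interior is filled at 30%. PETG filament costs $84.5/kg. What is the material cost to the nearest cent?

Interior volume = 24.8 − 9.62, so 15.18 cm³.
Deposited infill = 0.30 × 15.18, so 4.554 cm³.
Total extruded: 9.62 + 4.554 → 14.174 cm³.
Mass = 14.174 × 1.29, so 18.28446 g.
Cost = 18.28446 g / 1000 × $84.5/kg = $1.55.

$1.55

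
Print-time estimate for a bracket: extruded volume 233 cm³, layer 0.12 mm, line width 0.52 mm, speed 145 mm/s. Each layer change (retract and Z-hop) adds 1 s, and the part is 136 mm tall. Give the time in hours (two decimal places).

7.47 hours

Extrusion cross-section = 0.12 × 0.52 = 0.0624 mm².
Total extruded path = 233000/0.0624 = 3733974.4 mm.
Extrusion time = 3733974.4 / 145, so 25751.5 s.
Layer count = ceil(136 / 0.12) = 1134.
Layer-change overhead: 1134 × 1 → 1134 s.
Altogether 25751.5 + 1134 = 26885.5 s, i.e. 7.47 hours.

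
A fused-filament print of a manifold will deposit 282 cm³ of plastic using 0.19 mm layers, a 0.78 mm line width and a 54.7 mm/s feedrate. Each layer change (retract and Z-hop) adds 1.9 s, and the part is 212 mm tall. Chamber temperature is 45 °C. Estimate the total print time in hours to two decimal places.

Extrusion cross-section: 0.19 × 0.78 → 0.1482 mm².
Path length: 282000 mm³ / 0.1482 mm² → 1902834 mm.
Extrusion time = 1902834 / 54.7 = 34786.7 s.
Layers = ⌈212/0.19⌉ = 1116.
Z-hop total = 1116 × 1.9 = 2120.4 s.
Altogether 34786.7 + 2120.4 = 36907.1 s, i.e. 10.25 hours.

10.25 hours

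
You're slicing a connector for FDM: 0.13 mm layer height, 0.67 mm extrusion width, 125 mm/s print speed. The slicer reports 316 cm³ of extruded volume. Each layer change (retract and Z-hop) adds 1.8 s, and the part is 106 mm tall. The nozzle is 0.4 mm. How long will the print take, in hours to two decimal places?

Bead cross-section = 0.13 × 0.67, so 0.0871 mm².
Path length: 316000 mm³ / 0.0871 mm² → 3628013.8 mm.
Print-move time = 3628013.8 / 125, so 29024.1 s.
Layers = ⌈106/0.13⌉ = 816.
Layer-change overhead: 816 × 1.8 → 1468.8 s.
Altogether 29024.1 + 1468.8 = 30492.9 s, i.e. 8.47 hours.

8.47 hours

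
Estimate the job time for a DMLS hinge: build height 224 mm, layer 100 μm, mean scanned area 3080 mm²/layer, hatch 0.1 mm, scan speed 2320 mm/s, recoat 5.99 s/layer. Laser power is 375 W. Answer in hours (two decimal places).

11.99 hours

Layer count = ceil(224 / 0.1) = 2240.
Per-layer scan distance = 3080 / 0.1, so 30800 mm.
Laser time per layer = 30800 / 2320 = 13.2759 s.
Per-layer time = 13.2759 + 5.99, so 19.2659 s.
Total: 2240 × 19.2659 s = 43155.616 s → 11.99 hours.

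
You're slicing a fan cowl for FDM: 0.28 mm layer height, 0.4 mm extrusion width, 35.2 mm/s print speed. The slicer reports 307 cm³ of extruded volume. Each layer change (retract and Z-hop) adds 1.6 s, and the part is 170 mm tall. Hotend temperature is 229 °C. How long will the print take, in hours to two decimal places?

Extrusion cross-section = 0.28 × 0.4 = 0.112 mm².
Toolpath length = 307 cm³ / 0.112 mm² = 307000 / 0.112 = 2741071.4 mm.
Print-move time: 2741071.4 / 35.2 → 77871.3 s.
Number of layers: 170 / 0.28 → 608 (rounded up).
Z-hop total: 608 × 1.6 → 972.8 s.
Altogether 77871.3 + 972.8 = 78844.1 s, i.e. 21.90 hours.

21.90 hours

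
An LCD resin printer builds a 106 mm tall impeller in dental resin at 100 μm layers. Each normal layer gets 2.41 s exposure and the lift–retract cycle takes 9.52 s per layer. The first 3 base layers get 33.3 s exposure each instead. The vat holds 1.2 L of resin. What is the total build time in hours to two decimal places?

Layers = ⌈106/0.1⌉ = 1060.
Base layers = 3 × (33.3 + 9.52), so 128.46 s.
Remaining layers = 1057 × (2.41 + 9.52), so 12610.01 s.
Sum: 128.46 + 12610.01 = 12738.47 s → 3.54 hours.

3.54 hours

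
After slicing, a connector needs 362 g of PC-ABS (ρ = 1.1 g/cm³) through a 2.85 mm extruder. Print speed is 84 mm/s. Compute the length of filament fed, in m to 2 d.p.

51.59 m

Volume = 362 g / 1.1 g·cm⁻³ = 329.0909 cm³ = 329090.9 mm³.
Cross-section of 2.85 mm filament: π·(2.85/2)² = 6.3794 mm².
Length = 329090.9 / 6.3794 = 51586.5 mm = 51.59 m.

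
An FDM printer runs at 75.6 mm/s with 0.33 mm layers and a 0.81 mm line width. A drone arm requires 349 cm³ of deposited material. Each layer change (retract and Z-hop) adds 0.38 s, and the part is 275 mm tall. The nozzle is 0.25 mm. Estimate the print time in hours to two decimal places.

Extrusion cross-section = 0.33 × 0.81, so 0.2673 mm².
Toolpath length = 349 cm³ / 0.2673 mm² = 349000 / 0.2673 = 1305649.1 mm.
Print-move time = 1305649.1 / 75.6 = 17270.5 s.
Layer count = ceil(275 / 0.33) = 834.
Z-hop total = 834 × 0.38 = 316.92 s.
Altogether 17270.5 + 316.92 = 17587.42 s, i.e. 4.89 hours.

4.89 hours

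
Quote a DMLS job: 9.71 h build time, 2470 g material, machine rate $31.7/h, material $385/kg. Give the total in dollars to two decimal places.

Machine cost = 31.7 × 9.71, so $307.807.
Material charge = 385 × 2470/1000 = $950.95.
Job cost: 307.807 + 950.95 = 1258.757 ≈ $1258.76.

$1258.76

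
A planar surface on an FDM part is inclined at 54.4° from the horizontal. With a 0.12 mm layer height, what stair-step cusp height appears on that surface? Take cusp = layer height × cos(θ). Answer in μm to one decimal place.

Cusp = layer height × cos(54.4°) = 0.12 × 0.5821 = 0.069852 mm = 69.9 μm.

69.9 μm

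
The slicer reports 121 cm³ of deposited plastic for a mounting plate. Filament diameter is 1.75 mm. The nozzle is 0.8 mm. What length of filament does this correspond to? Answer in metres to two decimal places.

Cross-section of 1.75 mm filament: π·(1.75/2)² = 2.4053 mm².
Length = 121 cm³ / 2.4053 mm² = 121000 / 2.4053 = 50305.58 mm = 50.31 m.

50.31 m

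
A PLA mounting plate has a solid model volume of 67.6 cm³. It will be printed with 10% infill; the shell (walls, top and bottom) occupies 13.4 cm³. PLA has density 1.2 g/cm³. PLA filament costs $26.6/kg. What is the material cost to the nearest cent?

Volume inside the shell = 67.6 − 13.4 = 54.2 cm³.
Deposited infill: 0.10 × 54.2 → 5.42 cm³.
Total extruded: 13.4 + 5.42 → 18.82 cm³.
Mass = 18.82 × 1.2 = 22.584 g.
Cost = 22.584 g / 1000 × $26.6/kg = $0.60.

$0.60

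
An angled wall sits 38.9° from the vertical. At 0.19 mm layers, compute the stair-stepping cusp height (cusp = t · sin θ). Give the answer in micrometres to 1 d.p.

119.3 μm

sin(38.9°) = 0.6280, so cusp = 0.19 × 0.6280 = 0.11932 mm → 119.3 μm.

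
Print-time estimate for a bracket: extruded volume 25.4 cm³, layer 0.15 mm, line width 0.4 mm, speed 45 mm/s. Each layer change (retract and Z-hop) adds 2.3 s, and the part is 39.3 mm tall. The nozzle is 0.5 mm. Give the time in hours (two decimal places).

2.78 hours

Extrusion cross-section: 0.15 × 0.4 → 0.06 mm².
Path length: 25400 mm³ / 0.06 mm² → 423333.3 mm.
Print-move time = 423333.3 / 45, so 9407.4 s.
Layer count = ceil(39.3 / 0.15) = 262.
Layer-change overhead = 262 × 2.3 = 602.6 s.
Altogether 9407.4 + 602.6 = 10010 s, i.e. 2.78 hours.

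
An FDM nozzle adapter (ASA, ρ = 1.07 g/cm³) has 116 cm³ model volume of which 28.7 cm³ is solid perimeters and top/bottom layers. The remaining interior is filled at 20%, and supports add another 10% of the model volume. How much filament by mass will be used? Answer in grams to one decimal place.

Infill region: 116 − 28.7 → 87.3 cm³.
Infill deposited = 0.20 × 87.3 = 17.46 cm³.
Support = 0.10 × 116 = 11.6 cm³.
Total printed volume = 28.7 + 17.46 + 11.6 = 57.76 cm³.
Mass: 57.76 × 1.07 → 61.8032 g.

61.8 g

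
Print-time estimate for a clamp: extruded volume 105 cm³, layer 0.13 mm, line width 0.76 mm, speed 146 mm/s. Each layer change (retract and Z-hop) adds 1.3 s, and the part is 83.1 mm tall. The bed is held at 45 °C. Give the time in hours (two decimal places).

2.25 hours

Bead cross-section: 0.13 × 0.76 → 0.0988 mm².
Path length: 105000 mm³ / 0.0988 mm² → 1062753 mm.
Extrusion time = 1062753 / 146, so 7279.1 s.
Number of layers: 83.1 / 0.13 → 640 (rounded up).
Non-print overhead = 640 × 1.3, so 832 s.
Total = 7279.1 + 832 = 8111.1 s = 2.25 hours.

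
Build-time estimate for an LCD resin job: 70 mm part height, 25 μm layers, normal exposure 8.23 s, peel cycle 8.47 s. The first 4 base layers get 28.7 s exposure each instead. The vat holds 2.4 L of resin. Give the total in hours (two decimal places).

13.01 hours

Layers = ⌈70/0.025⌉ = 2800.
Burn-in layers = 4 × (28.7 + 8.47) = 148.68 s.
Regular layers = 2796 × (8.23 + 8.47) = 46693.2 s.
Total = 148.68 + 46693.2 = 46841.88 s = 13.01 hours.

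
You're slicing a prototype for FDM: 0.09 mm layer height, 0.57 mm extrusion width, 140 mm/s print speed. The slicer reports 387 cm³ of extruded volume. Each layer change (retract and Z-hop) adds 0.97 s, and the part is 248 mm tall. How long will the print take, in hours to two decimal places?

15.71 hours

Bead cross-section = 0.09 × 0.57, so 0.0513 mm².
Path length: 387000 mm³ / 0.0513 mm² → 7543859.6 mm.
Extrusion time: 7543859.6 / 140 → 53884.7 s.
Layers = ⌈248/0.09⌉ = 2756.
Z-hop total: 2756 × 0.97 → 2673.32 s.
Total = 53884.7 + 2673.32 = 56558.02 s = 15.71 hours.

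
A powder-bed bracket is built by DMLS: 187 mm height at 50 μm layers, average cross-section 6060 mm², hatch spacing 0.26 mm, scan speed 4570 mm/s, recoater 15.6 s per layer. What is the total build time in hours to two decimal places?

Number of layers: 187 / 0.05 → 3740 (rounded up).
Per-layer scan distance = 6060 / 0.26, so 23307.7 mm.
Laser time per layer = 23307.7 / 4570 = 5.1002 s.
Layer cycle = 5.1002 + 15.6 = 20.7002 s.
Total: 3740 × 20.7002 s = 77418.748 s → 21.51 hours.

21.51 hours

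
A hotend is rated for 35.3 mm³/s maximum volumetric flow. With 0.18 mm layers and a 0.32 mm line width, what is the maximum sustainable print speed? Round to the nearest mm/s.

Extrusion cross-section: 0.18 × 0.32 → 0.0576 mm².
v_max = Q/A = 35.3/0.0576 = 612.85 mm/s → 613 mm/s.

613 mm/s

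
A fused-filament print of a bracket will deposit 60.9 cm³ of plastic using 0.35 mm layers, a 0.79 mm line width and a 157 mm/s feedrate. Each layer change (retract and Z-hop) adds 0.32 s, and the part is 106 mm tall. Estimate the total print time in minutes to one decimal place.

25.0 minutes

Bead cross-section: 0.35 × 0.79 → 0.2765 mm².
Total extruded path = 60900/0.2765 = 220253.2 mm.
Extrusion time: 220253.2 / 157 → 1402.9 s.
Number of layers: 106 / 0.35 → 303 (rounded up).
Non-print overhead = 303 × 0.32, so 96.96 s.
Total = 1402.9 + 96.96 = 1499.86 s = 25.0 minutes.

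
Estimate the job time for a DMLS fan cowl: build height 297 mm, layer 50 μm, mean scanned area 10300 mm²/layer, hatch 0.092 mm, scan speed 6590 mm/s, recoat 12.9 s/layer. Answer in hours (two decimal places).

Layer count = ceil(297 / 0.05) = 5940.
Scan path per layer = 10300 / 0.092, so 111956.5 mm.
Per-layer scan time = 111956.5 / 6590 = 16.9888 s.
Per-layer time = 16.9888 + 12.9 = 29.8888 s.
Total: 5940 × 29.8888 s = 177539.472 s → 49.32 hours.

49.32 hours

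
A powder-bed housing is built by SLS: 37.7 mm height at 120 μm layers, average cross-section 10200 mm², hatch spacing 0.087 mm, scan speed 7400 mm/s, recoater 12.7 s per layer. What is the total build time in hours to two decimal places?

Layer count = ceil(37.7 / 0.12) = 315.
Scan path per layer: 10200 / 0.087 → 117241.4 mm.
Scan time per layer = 117241.4 / 7400 = 15.8434 s.
Layer cycle: 15.8434 + 12.7 → 28.5434 s.
Build time = 315 × 28.5434 = 8991.171 s = 2.50 hours.

2.50 hours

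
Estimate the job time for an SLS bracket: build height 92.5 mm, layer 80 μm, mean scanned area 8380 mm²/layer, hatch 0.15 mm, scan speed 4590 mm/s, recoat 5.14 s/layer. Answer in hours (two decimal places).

Number of layers: 92.5 / 0.08 → 1157 (rounded up).
Scan path per layer = 8380 / 0.15, so 55866.7 mm.
Scan time per layer = 55866.7 / 4590 = 12.1714 s.
Time per layer: 12.1714 + 5.14 → 17.3114 s.
Build time = 1157 × 17.3114 = 20029.2898 s = 5.56 hours.

5.56 hours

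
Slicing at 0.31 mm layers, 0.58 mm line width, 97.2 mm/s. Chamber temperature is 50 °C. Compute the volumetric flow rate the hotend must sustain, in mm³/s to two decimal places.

Bead cross-section = 0.31 × 0.58 = 0.1798 mm².
Q = v·A = 97.2 × 0.1798 = 17.48 mm³/s.

17.48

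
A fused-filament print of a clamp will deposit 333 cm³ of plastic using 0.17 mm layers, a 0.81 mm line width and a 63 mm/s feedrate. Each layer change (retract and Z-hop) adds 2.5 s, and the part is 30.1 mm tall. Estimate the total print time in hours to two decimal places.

10.79 hours

Bead cross-section: 0.17 × 0.81 → 0.1377 mm².
Total extruded path = 333000/0.1377 = 2418300.7 mm.
Extrusion time = 2418300.7 / 63, so 38385.7 s.
Number of layers: 30.1 / 0.17 → 178 (rounded up).
Layer-change overhead: 178 × 2.5 → 445 s.
Altogether 38385.7 + 445 = 38830.7 s, i.e. 10.79 hours.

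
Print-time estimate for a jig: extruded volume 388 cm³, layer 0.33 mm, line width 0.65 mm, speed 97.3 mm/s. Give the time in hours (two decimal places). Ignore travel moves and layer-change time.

Line area = 0.33 × 0.65 = 0.2145 mm².
Total extruded path = 388000/0.2145 = 1808857.8 mm.
Extrusion time = 1808857.8 / 97.3, so 18590.5 s.
18590.5 s = 5.16 hours.

5.16 hours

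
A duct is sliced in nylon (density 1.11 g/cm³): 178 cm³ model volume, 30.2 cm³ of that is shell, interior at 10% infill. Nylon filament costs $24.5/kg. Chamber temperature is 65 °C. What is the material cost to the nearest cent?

Volume inside the shell: 178 − 30.2 → 147.8 cm³.
Infill volume = 0.10 × 147.8 = 14.78 cm³.
Total extruded = 30.2 + 14.78 = 44.98 cm³.
Mass = 44.98 × 1.11 = 49.9278 g.
At $24.5/kg: 49.9278/1000 × 24.5 = $1.22.

$1.22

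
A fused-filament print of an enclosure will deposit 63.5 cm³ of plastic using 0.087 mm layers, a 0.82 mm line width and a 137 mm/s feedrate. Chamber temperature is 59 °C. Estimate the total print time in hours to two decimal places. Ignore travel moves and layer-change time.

1.80 hours

Line area: 0.087 × 0.82 → 0.07134 mm².
Total extruded path = 63500/0.07134 = 890103.7 mm.
Time extruding = 890103.7 / 137, so 6497.1 s.
That's 6497.1 s → 1.80 hours.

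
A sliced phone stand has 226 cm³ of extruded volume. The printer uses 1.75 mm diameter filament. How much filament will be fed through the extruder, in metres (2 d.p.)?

93.96 m

Filament cross-section = π × (1.75/2)² = 2.4053 mm².
L = 226000 mm³ / 2.4053 mm² = 93959.17 mm, i.e. 93.96 m.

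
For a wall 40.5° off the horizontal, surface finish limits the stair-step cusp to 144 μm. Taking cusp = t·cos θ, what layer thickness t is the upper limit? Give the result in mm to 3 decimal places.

0.189 mm

Layer height = cusp / cos(40.5°) = 0.144 / 0.7604 = 0.189 mm.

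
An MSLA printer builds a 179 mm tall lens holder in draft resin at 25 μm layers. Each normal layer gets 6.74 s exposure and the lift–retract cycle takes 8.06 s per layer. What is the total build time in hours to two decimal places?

Layers = ⌈179/0.025⌉ = 7160.
Cycle time = 6.74 + 8.06, so 14.8 s.
Build time: 7160 × 14.8 s = 105968 s, i.e. 29.44 hours.

29.44 hours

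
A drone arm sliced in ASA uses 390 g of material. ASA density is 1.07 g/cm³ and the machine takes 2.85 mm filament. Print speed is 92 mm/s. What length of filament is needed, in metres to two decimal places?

Volume = 390 g / 1.07 g·cm⁻³ = 364.486 cm³ = 364486 mm³.
A = π r² = π × 1.425² = 6.3794 mm².
Length = 364486 / 6.3794 = 57134.84 mm = 57.13 m.

57.13 m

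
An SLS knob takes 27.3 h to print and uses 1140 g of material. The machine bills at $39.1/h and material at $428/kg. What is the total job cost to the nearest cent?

Machine cost: 39.1 × 27.3 → $1067.43.
Material cost = 428 × 1140/1000 = $487.92.
Total = 1067.43 + 487.92 = $1555.35.

$1555.35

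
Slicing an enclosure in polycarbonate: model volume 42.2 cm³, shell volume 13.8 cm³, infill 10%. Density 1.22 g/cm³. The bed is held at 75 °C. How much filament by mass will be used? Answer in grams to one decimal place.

20.3 g

Volume inside the shell: 42.2 − 13.8 → 28.4 cm³.
Infill deposited = 0.10 × 28.4 = 2.84 cm³.
Total printed volume = 13.8 + 2.84, so 16.64 cm³.
Mass = 16.64 × 1.22, so 20.3008 g.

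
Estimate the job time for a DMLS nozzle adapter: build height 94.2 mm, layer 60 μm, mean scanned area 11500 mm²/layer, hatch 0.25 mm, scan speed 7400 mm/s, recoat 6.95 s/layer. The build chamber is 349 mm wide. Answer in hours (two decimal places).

5.74 hours

Layer count = ceil(94.2 / 0.06) = 1570.
Per-layer scan distance = 11500 / 0.25 = 46000 mm.
Per-layer scan time = 46000 / 7400, so 6.2162 s.
Per-layer time: 6.2162 + 6.95 → 13.1662 s.
1570 layers × 13.1662 s/layer = 20670.934 s, i.e. 5.74 hours.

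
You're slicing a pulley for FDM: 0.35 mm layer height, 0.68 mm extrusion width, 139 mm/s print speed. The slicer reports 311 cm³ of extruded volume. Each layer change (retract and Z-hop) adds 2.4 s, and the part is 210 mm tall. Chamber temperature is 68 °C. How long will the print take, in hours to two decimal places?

Extrusion cross-section = 0.35 × 0.68 = 0.238 mm².
Total extruded path = 311000/0.238 = 1306722.7 mm.
Time extruding = 1306722.7 / 139, so 9400.9 s.
Number of layers: 210 / 0.35 → 600 (rounded up).
Non-print overhead = 600 × 2.4 = 1440 s.
Altogether 9400.9 + 1440 = 10840.9 s, i.e. 3.01 hours.

3.01 hours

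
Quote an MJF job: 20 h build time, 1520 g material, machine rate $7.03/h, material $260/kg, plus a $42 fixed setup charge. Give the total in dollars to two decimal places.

Machine-time cost = 7.03 × 20 = $140.60.
Material cost: 260 × 1520/1000 → $395.20.
Total = 140.60 + 395.20 + 42 = $577.80.

$577.80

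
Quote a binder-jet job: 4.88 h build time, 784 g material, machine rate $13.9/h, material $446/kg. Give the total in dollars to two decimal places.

Time charge = 13.9 × 4.88 = $67.832.
Material cost = 446 × 784/1000, so $349.664.
Job cost: 67.832 + 349.664 = 417.496 ≈ $417.50.

$417.50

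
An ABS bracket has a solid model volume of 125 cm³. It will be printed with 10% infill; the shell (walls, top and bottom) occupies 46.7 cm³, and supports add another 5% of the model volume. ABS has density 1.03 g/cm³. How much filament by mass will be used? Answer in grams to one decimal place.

62.6 g

Infill region: 125 − 46.7 → 78.3 cm³.
Deposited infill = 0.10 × 78.3 = 7.83 cm³.
Support = 0.05 × 125 = 6.25 cm³.
Deposited volume = 46.7 + 7.83 + 6.25 = 60.78 cm³.
Mass = 60.78 × 1.03, so 62.6034 g.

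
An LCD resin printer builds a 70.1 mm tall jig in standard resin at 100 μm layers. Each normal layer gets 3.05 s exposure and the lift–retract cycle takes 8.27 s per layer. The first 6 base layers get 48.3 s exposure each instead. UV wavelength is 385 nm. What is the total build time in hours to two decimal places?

2.28 hours

Layer count = ceil(70.1 / 0.1) = 701.
Base layers = 6 × (48.3 + 8.27), so 339.42 s.
Regular layers: 695 × (3.05 + 8.27) → 7867.4 s.
Total = 339.42 + 7867.4 = 8206.82 s = 2.28 hours.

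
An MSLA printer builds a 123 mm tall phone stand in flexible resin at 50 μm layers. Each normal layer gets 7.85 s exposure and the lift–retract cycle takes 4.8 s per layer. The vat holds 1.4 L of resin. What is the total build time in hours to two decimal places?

8.64 hours

Layer count = ceil(123 / 0.05) = 2460.
Cycle time: 7.85 + 4.8 → 12.65 s.
Build time: 2460 × 12.65 s = 31119 s, i.e. 8.64 hours.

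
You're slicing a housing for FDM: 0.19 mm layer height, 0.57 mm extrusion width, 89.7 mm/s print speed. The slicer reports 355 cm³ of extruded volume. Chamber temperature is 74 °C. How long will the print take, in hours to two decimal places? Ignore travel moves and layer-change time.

10.15 hours

Bead cross-section = 0.19 × 0.57 = 0.1083 mm².
Total extruded path = 355000/0.1083 = 3277931.7 mm.
Extrusion time = 3277931.7 / 89.7 = 36543.3 s.
That's 36543.3 s → 10.15 hours.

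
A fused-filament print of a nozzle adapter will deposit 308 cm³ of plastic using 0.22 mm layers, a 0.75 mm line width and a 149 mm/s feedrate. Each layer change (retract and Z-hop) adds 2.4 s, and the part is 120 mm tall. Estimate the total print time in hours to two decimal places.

Extrusion cross-section = 0.22 × 0.75, so 0.165 mm².
Toolpath length = 308 cm³ / 0.165 mm² = 308000 / 0.165 = 1866666.7 mm.
Extrusion time = 1866666.7 / 149, so 12528 s.
Number of layers: 120 / 0.22 → 546 (rounded up).
Layer-change overhead = 546 × 2.4, so 1310.4 s.
Altogether 12528 + 1310.4 = 13838.4 s, i.e. 3.84 hours.

3.84 hours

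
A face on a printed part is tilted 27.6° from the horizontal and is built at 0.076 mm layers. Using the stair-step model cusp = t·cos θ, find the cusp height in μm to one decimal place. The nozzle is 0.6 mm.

cos(27.6°) = 0.8862, so cusp = 0.076 × 0.8862 = 0.067351 mm → 67.4 μm.

67.4 μm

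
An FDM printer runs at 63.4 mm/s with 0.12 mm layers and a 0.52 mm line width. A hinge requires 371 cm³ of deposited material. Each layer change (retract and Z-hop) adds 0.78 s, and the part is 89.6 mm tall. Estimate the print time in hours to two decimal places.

Bead cross-section = 0.12 × 0.52 = 0.0624 mm².
Toolpath length = 371 cm³ / 0.0624 mm² = 371000 / 0.0624 = 5945512.8 mm.
Extrusion time = 5945512.8 / 63.4 = 93777.8 s.
Layers = ⌈89.6/0.12⌉ = 747.
Layer-change overhead = 747 × 0.78, so 582.66 s.
Total = 93777.8 + 582.66 = 94360.46 s = 26.21 hours.

26.21 hours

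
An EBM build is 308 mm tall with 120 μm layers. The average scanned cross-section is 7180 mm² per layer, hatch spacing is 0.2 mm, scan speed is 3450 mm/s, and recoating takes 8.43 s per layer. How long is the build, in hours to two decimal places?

13.43 hours

Number of layers: 308 / 0.12 → 2567 (rounded up).
Hatch length per layer: 7180 / 0.2 → 35900 mm.
Scan time per layer: 35900 / 3450 → 10.4058 s.
Layer cycle = 10.4058 + 8.43 = 18.8358 s.
Build time = 2567 × 18.8358 = 48351.4986 s = 13.43 hours.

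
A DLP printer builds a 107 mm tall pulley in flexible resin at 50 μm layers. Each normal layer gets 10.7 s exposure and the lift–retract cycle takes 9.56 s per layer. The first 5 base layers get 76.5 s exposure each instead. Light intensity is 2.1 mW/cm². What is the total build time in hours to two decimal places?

12.13 hours

Layers = ⌈107/0.05⌉ = 2140.
Base layers = 5 × (76.5 + 9.56) = 430.3 s.
Regular layers = 2135 × (10.7 + 9.56), so 43255.1 s.
Sum: 430.3 + 43255.1 = 43685.4 s → 12.13 hours.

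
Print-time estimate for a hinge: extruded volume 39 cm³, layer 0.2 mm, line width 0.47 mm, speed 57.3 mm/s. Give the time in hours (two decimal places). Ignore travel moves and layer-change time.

2.01 hours

Extrusion cross-section: 0.2 × 0.47 → 0.094 mm².
Total extruded path = 39000/0.094 = 414893.6 mm.
Extrusion time = 414893.6 / 57.3 = 7240.7 s.
7240.7 s = 2.01 hours.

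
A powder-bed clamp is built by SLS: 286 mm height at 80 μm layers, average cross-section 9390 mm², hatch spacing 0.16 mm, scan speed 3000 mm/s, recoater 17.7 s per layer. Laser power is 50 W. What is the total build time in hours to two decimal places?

37.00 hours

Layers = ⌈286/0.08⌉ = 3575.
Scan path per layer: 9390 / 0.16 → 58687.5 mm.
Per-layer scan time: 58687.5 / 3000 → 19.5625 s.
Layer cycle = 19.5625 + 17.7 = 37.2625 s.
Build time = 3575 × 37.2625 = 133213.4375 s = 37.00 hours.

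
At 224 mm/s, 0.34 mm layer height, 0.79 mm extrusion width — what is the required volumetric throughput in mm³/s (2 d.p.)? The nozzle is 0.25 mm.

Bead cross-section: 0.34 × 0.79 → 0.2686 mm².
Q = v·A = 224 × 0.2686 = 60.17 mm³/s.

60.17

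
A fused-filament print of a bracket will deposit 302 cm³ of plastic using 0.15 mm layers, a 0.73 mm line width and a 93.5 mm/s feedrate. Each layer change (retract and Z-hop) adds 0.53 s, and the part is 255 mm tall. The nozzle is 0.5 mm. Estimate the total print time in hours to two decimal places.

Extrusion cross-section = 0.15 × 0.73, so 0.1095 mm².
Total extruded path = 302000/0.1095 = 2757990.9 mm.
Print-move time: 2757990.9 / 93.5 → 29497.2 s.
Number of layers: 255 / 0.15 → 1700 (rounded up).
Z-hop total = 1700 × 0.53 = 901 s.
Altogether 29497.2 + 901 = 30398.2 s, i.e. 8.44 hours.

8.44 hours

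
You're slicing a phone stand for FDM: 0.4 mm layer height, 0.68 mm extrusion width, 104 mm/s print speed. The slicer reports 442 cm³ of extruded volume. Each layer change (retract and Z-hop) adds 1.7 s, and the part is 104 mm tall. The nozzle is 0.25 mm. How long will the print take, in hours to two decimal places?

Extrusion cross-section = 0.4 × 0.68, so 0.272 mm².
Toolpath length = 442 cm³ / 0.272 mm² = 442000 / 0.272 = 1625000 mm.
Time extruding = 1625000 / 104, so 15625 s.
Layer count = ceil(104 / 0.4) = 260.
Z-hop total = 260 × 1.7, so 442 s.
Altogether 15625 + 442 = 16067 s, i.e. 4.46 hours.

4.46 hours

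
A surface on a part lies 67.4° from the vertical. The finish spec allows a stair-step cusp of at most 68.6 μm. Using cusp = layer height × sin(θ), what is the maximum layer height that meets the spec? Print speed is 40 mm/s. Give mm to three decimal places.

Layer height = cusp / sin(67.4°) = 0.0686 / 0.9232 = 0.074 mm.

0.074 mm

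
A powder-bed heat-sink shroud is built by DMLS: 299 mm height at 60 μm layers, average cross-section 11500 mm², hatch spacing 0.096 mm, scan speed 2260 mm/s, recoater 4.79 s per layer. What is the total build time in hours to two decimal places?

Layer count = ceil(299 / 0.06) = 4984.
Per-layer scan distance = 11500 / 0.096, so 119791.7 mm.
Laser time per layer = 119791.7 / 2260, so 53.0052 s.
Time per layer = 53.0052 + 4.79, so 57.7952 s.
Total: 4984 × 57.7952 s = 288051.2768 s → 80.01 hours.

80.01 hours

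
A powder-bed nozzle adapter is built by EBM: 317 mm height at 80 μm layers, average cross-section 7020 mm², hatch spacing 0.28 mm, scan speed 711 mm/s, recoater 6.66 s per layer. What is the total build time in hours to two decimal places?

46.15 hours

Layer count = ceil(317 / 0.08) = 3963.
Scan path per layer: 7020 / 0.28 → 25071.4 mm.
Scan time per layer = 25071.4 / 711 = 35.2622 s.
Time per layer: 35.2622 + 6.66 → 41.9222 s.
Total: 3963 × 41.9222 s = 166137.6786 s → 46.15 hours.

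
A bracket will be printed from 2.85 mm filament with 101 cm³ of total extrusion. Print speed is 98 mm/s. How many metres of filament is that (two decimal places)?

15.83 m

Cross-section of 2.85 mm filament: π·(2.85/2)² = 6.3794 mm².
Length = 101 cm³ / 6.3794 mm² = 101000 / 6.3794 = 15832.21 mm = 15.83 m.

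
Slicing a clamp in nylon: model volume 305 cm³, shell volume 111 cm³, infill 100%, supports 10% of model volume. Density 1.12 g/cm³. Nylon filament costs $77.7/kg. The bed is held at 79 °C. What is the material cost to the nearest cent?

$29.20

Interior volume = 305 − 111 = 194 cm³.
Infill volume = 1.00 × 194 = 194 cm³.
Support = 0.10 × 305, so 30.5 cm³.
Total extruded: 111 + 194 + 30.5 → 335.5 cm³.
Mass = 335.5 × 1.12, so 375.76 g.
At $77.7/kg: 375.76/1000 × 77.7 = $29.20.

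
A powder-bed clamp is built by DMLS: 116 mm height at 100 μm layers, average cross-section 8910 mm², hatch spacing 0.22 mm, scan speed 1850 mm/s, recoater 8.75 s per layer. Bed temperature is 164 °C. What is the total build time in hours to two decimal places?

9.87 hours

Layer count = ceil(116 / 0.1) = 1160.
Hatch length per layer = 8910 / 0.22, so 40500 mm.
Scan time per layer = 40500 / 1850 = 21.8919 s.
Layer cycle: 21.8919 + 8.75 → 30.6419 s.
Build time = 1160 × 30.6419 = 35544.604 s = 9.87 hours.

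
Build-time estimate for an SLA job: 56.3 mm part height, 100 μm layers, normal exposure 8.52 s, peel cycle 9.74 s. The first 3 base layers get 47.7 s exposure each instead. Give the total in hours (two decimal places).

2.89 hours

Layers = ⌈56.3/0.1⌉ = 563.
Burn-in layers = 3 × (47.7 + 9.74), so 172.32 s.
Normal layers = 560 × (8.52 + 9.74), so 10225.6 s.
Total = 172.32 + 10225.6 = 10397.92 s = 2.89 hours.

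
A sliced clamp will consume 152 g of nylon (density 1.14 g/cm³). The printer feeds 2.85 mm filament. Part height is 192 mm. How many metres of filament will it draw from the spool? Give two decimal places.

Extruded volume: 152/1.14 = 133.3333 cm³ (133333.3 mm³).
Cross-section of 2.85 mm filament: π·(2.85/2)² = 6.3794 mm².
Length = 133333.3 / 6.3794 = 20900.6 mm = 20.90 m.

20.90 m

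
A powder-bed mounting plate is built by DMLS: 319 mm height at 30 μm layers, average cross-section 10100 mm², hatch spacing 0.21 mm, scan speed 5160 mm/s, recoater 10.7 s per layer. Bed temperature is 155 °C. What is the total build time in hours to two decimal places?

59.14 hours

Number of layers: 319 / 0.03 → 10634 (rounded up).
Per-layer scan distance: 10100 / 0.21 → 48095.2 mm.
Laser time per layer: 48095.2 / 5160 → 9.3208 s.
Time per layer: 9.3208 + 10.7 → 20.0208 s.
Build time = 10634 × 20.0208 = 212901.1872 s = 59.14 hours.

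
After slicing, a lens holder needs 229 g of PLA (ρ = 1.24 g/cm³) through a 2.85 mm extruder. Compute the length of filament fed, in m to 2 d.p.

28.95 m

Extruded volume: 229/1.24 = 184.6774 cm³ (184677.4 mm³).
Filament cross-section = π × (2.85/2)² = 6.3794 mm².
Length = 184677.4 / 6.3794 = 28949.02 mm = 28.95 m.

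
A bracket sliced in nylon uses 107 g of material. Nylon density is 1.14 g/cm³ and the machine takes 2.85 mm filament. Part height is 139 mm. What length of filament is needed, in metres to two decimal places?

Extruded volume: 107/1.14 = 93.8596 cm³ (93859.6 mm³).
A = π r² = π × 1.425² = 6.3794 mm².
L = V/A = 93859.6/6.3794 = 14712.92 mm → 14.71 m.

14.71 m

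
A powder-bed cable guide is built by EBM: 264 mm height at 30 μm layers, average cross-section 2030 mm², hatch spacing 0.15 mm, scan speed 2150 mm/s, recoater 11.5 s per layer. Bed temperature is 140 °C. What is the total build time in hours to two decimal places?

Layers = ⌈264/0.03⌉ = 8800.
Per-layer scan distance = 2030 / 0.15 = 13533.3 mm.
Beam time per layer: 13533.3 / 2150 → 6.2946 s.
Time per layer: 6.2946 + 11.5 → 17.7946 s.
Build time = 8800 × 17.7946 = 156592.48 s = 43.50 hours.

43.50 hours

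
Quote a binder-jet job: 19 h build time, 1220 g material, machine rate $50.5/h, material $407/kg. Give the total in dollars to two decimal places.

Machine-time cost: 50.5 × 19 → $959.50.
Material charge = 407 × 1220/1000, so $496.54.
Total = 959.50 + 496.54 = $1456.04.

$1456.04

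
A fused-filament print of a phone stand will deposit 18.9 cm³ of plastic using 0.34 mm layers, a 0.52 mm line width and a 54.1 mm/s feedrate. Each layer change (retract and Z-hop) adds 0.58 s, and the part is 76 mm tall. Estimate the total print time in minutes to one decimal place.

35.1 minutes

Line area: 0.34 × 0.52 → 0.1768 mm².
Toolpath length = 18.9 cm³ / 0.1768 mm² = 18900 / 0.1768 = 106900.5 mm.
Extrusion time: 106900.5 / 54.1 → 1976 s.
Number of layers: 76 / 0.34 → 224 (rounded up).
Z-hop total = 224 × 0.58 = 129.92 s.
Total = 1976 + 129.92 = 2105.92 s = 35.1 minutes.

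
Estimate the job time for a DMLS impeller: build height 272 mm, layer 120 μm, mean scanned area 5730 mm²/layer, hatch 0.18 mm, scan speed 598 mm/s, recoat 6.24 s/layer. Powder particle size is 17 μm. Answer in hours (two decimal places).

37.45 hours

Layers = ⌈272/0.12⌉ = 2267.
Hatch length per layer = 5730 / 0.18 = 31833.3 mm.
Scan time per layer = 31833.3 / 598, so 53.2329 s.
Time per layer: 53.2329 + 6.24 → 59.4729 s.
Total: 2267 × 59.4729 s = 134825.0643 s → 37.45 hours.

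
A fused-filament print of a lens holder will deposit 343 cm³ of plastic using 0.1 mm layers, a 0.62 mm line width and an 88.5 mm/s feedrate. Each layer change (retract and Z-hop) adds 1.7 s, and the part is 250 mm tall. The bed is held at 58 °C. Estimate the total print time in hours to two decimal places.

Line area = 0.1 × 0.62 = 0.062 mm².
Path length: 343000 mm³ / 0.062 mm² → 5532258.1 mm.
Extrusion time = 5532258.1 / 88.5, so 62511.4 s.
Layer count = ceil(250 / 0.1) = 2500.
Layer-change overhead: 2500 × 1.7 → 4250 s.
Total = 62511.4 + 4250 = 66761.4 s = 18.54 hours.

18.54 hours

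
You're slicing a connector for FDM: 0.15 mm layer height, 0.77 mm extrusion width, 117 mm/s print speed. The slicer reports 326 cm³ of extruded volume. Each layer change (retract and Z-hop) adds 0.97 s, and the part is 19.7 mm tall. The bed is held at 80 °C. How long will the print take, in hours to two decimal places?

Line area = 0.15 × 0.77, so 0.1155 mm².
Total extruded path = 326000/0.1155 = 2822510.8 mm.
Extrusion time = 2822510.8 / 117 = 24124 s.
Layers = ⌈19.7/0.15⌉ = 132.
Z-hop total = 132 × 0.97 = 128.04 s.
Altogether 24124 + 128.04 = 24252.04 s, i.e. 6.74 hours.

6.74 hours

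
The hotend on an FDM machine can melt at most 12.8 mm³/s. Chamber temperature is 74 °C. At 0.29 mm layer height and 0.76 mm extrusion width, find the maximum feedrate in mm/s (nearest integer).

58 mm/s

A = 0.29 × 0.76, so 0.2204 mm².
v_max = Q/A = 12.8/0.2204 = 58.08 mm/s → 58 mm/s.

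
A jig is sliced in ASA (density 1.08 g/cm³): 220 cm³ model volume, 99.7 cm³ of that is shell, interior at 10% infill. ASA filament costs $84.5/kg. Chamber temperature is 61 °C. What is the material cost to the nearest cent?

Volume inside the shell = 220 − 99.7, so 120.3 cm³.
Infill deposited = 0.10 × 120.3, so 12.03 cm³.
Deposited volume = 99.7 + 12.03 = 111.73 cm³.
Mass: 111.73 × 1.08 → 120.6684 g.
At $84.5/kg: 120.6684/1000 × 84.5 = $10.20.

$10.20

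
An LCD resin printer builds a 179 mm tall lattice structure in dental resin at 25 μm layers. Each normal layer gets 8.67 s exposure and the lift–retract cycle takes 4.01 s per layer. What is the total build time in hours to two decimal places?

Number of layers: 179 / 0.025 → 7160 (rounded up).
Cycle time = 8.67 + 4.01, so 12.68 s.
Total = 7160 × 12.68 = 90788.8 s = 25.22 hours.

25.22 hours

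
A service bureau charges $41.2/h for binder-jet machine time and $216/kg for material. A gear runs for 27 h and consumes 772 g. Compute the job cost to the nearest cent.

$1279.15

Time charge = 41.2 × 27, so $1112.40.
Material cost = 216 × 772/1000 = $166.752.
Total = 1112.40 + 166.752 = 1279.152 ≈ $1279.15.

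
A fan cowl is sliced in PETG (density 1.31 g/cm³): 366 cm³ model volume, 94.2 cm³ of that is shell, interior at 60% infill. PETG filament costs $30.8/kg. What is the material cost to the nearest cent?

$10.38

Volume inside the shell = 366 − 94.2 = 271.8 cm³.
Deposited infill: 0.60 × 271.8 → 163.08 cm³.
Total extruded = 94.2 + 163.08, so 257.28 cm³.
Mass = 257.28 × 1.31, so 337.0368 g.
At $30.8/kg: 337.0368/1000 × 30.8 = $10.38.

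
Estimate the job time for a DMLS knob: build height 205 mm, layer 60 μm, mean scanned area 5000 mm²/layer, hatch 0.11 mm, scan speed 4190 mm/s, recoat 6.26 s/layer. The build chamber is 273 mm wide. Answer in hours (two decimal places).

16.24 hours

Layer count = ceil(205 / 0.06) = 3417.
Per-layer scan distance: 5000 / 0.11 → 45454.5 mm.
Per-layer scan time: 45454.5 / 4190 → 10.8483 s.
Per-layer time = 10.8483 + 6.26 = 17.1083 s.
Total: 3417 × 17.1083 s = 58459.0611 s → 16.24 hours.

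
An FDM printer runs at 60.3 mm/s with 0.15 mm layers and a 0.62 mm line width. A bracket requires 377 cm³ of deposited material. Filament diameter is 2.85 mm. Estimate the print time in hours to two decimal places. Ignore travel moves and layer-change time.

Extrusion cross-section = 0.15 × 0.62, so 0.093 mm².
Total extruded path = 377000/0.093 = 4053763.4 mm.
Print-move time: 4053763.4 / 60.3 → 67226.6 s.
67226.6 s = 18.67 hours.

18.67 hours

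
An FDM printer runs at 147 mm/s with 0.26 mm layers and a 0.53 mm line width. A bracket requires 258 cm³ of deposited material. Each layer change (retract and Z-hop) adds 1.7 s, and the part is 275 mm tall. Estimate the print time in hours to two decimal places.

4.04 hours

Line area: 0.26 × 0.53 → 0.1378 mm².
Toolpath length = 258 cm³ / 0.1378 mm² = 258000 / 0.1378 = 1872278.7 mm.
Print-move time = 1872278.7 / 147, so 12736.6 s.
Layer count = ceil(275 / 0.26) = 1058.
Layer-change overhead = 1058 × 1.7, so 1798.6 s.
Total = 12736.6 + 1798.6 = 14535.2 s = 4.04 hours.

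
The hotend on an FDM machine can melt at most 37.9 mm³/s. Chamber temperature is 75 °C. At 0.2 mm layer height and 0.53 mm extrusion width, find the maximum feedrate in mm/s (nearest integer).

358 mm/s

Extrusion cross-section = 0.2 × 0.53 = 0.106 mm².
Max speed = 37.9 / 0.106 = 357.55 ≈ 358 mm/s.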